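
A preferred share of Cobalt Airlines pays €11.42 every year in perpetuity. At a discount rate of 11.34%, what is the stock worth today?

Zero-growth DDM (perpetuity): P₀ = D/r = 11.42 / 0.1134 = 100.7055

€100.71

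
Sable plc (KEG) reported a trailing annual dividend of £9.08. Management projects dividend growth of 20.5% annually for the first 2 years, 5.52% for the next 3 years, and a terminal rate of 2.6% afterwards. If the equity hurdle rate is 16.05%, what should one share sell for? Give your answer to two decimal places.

£99.71

Three-stage DDM. Project D₁…D_5; terminal Gordon value at t=5 with g = 0.026; discount at r = 0.1605.
D_1 = 10.9414
D_2 = 13.1844
D_3 = 13.9122
D_4 = 14.6801
D_5 = 15.4905
TV_5 = 15.8932/(0.1605−0.026) = 118.1651
P₀ = Σ Dₜ/(1+r)ᵗ + TV_5/(1+r)^5 = 99.7112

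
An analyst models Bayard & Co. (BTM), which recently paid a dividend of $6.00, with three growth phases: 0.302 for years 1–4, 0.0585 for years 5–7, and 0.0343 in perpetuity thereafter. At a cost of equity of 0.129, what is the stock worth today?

$158.26

Three-stage DDM. Project D₁…D_7; terminal Gordon value at t=7 with g = 0.0343; discount at r = 0.129.
D_1 = 7.8120
D_2 = 10.1712
D_3 = 13.2429
D_4 = 17.2423
D_5 = 18.2510
D_6 = 19.3187
D_7 = 20.4488
TV_7 = 21.1502/(0.129−0.0343) = 223.3389
P₀ = Σ Dₜ/(1+r)ᵗ + TV_7/(1+r)^7 = 158.2612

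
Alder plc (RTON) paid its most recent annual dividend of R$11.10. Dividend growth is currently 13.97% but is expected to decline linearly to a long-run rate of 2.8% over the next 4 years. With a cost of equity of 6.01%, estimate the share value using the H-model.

H-model: P₀ = D₀[(1+g_L) + H(g_S−g_L)]/(r−g_L), with H = 4/2 = 2.
P₀ = 11.10 × [(1+0.028) + 2×(0.1397−0.028)] / (0.0601−0.028)
   = 11.10 × 1.2514 / 0.0321 = 432.7271

R$432.73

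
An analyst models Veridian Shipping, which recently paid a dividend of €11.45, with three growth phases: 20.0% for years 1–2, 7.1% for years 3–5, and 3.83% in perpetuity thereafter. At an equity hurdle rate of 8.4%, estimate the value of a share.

€375.27

Three-stage DDM. Project D₁…D_5; terminal Gordon value at t=5 with g = 0.0383; discount at r = 0.084.
D_1 = 13.7400
D_2 = 16.4880
D_3 = 17.6586
D_4 = 18.9124
D_5 = 20.2552
TV_5 = 21.0310/(0.084−0.0383) = 460.1962
P₀ = Σ Dₜ/(1+r)ᵗ + TV_5/(1+r)^5 = 375.2660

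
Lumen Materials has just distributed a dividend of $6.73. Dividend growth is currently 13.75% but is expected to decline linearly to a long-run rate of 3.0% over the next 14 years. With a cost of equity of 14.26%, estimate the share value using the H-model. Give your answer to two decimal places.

$106.54

H-model: P₀ = D₀[(1+g_L) + H(g_S−g_L)]/(r−g_L), with H = 14/2 = 7.
P₀ = 6.73 × [(1+0.03) + 7×(0.1375−0.03)] / (0.1426−0.03)
   = 6.73 × 1.7825 / 0.1126 = 106.5384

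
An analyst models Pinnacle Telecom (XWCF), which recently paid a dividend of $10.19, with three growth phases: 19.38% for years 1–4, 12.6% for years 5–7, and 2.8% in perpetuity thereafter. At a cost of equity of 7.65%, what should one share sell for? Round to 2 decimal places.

$477.58

Three-stage DDM. Project D₁…D_7; terminal Gordon value at t=7 with g = 0.028; discount at r = 0.0765.
D_1 = 12.1648
D_2 = 14.5224
D_3 = 17.3368
D_4 = 20.6967
D_5 = 23.3045
D_6 = 26.2408
D_7 = 29.5472
TV_7 = 30.3745/(0.0765−0.028) = 626.2778
P₀ = Σ Dₜ/(1+r)ᵗ + TV_7/(1+r)^7 = 477.5843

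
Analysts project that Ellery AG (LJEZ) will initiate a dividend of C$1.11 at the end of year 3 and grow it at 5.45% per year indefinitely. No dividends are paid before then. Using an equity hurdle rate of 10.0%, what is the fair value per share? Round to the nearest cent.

C$20.16

Deferred-dividend DDM. At t=2 the remaining stream is a growing perpetuity with first payment D_3 = 1.11.
V_2 = D_3/(r−g) = 1.11/(0.1−0.0545) = 24.3956
P₀ = V_2/(1+r)^2 = 24.3956/(1+0.1)^2 = 20.1617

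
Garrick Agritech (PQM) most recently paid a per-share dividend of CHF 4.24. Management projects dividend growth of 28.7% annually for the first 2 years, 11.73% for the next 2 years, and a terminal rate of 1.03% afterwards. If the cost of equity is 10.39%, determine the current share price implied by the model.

CHF 86.17

Three-stage DDM. Project D₁…D_4; terminal Gordon value at t=4 with g = 0.0103; discount at r = 0.1039.
D_1 = 5.4569
D_2 = 7.0230
D_3 = 7.8468
D_4 = 8.7672
TV_4 = 8.8575/(0.1039−0.0103) = 94.6318
P₀ = Σ Dₜ/(1+r)ᵗ + TV_4/(1+r)^4 = 86.1698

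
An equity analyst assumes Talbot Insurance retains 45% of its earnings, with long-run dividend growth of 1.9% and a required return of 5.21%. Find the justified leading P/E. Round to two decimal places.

Payout ratio b = 1 − 0.45 = 0.55.
Justified leading P/E = b/(r−g) = 0.55/(0.0521−0.019) = 16.6163

16.62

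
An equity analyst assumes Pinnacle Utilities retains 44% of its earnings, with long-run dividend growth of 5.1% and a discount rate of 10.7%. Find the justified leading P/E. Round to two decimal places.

Payout ratio b = 1 − 0.44 = 0.56.
Justified leading P/E = b/(r−g) = 0.56/(0.107−0.051) = 10.0000

10.00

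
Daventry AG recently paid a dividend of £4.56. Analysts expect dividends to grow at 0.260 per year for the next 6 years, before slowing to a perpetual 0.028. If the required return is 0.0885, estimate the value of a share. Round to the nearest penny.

Two-stage DDM. Project D₁…D_6 at 0.26, terminal growth 0.028, discount at r = 0.0885.
D_1 = 5.7456
D_2 = 7.2395
D_3 = 9.1217
D_4 = 11.4934
D_5 = 14.4816
D_6 = 18.2469
Terminal value at t=6: TV = D_7/(r−g) = 18.7578/(0.0885−0.028) = 310.0458
P₀ = 5.7456/(1+0.0885)^1 + 7.2395/(1+0.0885)^2 + 9.1217/(1+0.0885)^3 + 11.4934/(1+0.0885)^4 + 14.4816/(1+0.0885)^5 + 18.2469/(1+0.0885)^6 + 310.0458/(1+0.0885)^6 = 233.4999

£233.50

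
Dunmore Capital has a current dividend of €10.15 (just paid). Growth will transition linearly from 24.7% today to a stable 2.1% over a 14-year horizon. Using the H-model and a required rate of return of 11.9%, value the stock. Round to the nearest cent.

H-model: P₀ = D₀[(1+g_L) + H(g_S−g_L)]/(r−g_L), with H = 14/2 = 7.
P₀ = 10.15 × [(1+0.021) + 7×(0.247−0.021)] / (0.119−0.021)
   = 10.15 × 2.6030 / 0.098 = 269.5964

€269.60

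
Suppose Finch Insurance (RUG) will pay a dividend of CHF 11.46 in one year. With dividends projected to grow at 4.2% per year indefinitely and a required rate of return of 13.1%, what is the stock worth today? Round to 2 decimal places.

Gordon growth model: P₀ = D₁/(r − g), with D₁ = 11.46 given directly.
P₀ = 11.4600 / (0.131 − 0.042) = 11.4600 / 0.089 = 128.7640

CHF 128.76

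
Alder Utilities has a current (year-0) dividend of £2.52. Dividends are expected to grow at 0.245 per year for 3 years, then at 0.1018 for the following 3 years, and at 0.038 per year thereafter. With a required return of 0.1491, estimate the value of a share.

Three-stage DDM. Project D₁…D_6; terminal Gordon value at t=6 with g = 0.038; discount at r = 0.1491.
D_1 = 3.1374
D_2 = 3.9061
D_3 = 4.8630
D_4 = 5.3581
D_5 = 5.9036
D_6 = 6.5045
TV_6 = 6.7517/(0.1491−0.038) = 60.7715
P₀ = Σ Dₜ/(1+r)ᵗ + TV_6/(1+r)^6 = 44.1355

£44.14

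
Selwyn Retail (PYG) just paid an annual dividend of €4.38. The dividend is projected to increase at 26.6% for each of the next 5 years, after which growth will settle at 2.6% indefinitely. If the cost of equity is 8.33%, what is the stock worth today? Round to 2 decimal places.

€206.77

Two-stage DDM. Project D₁…D_5 at 0.266, terminal growth 0.026, discount at r = 0.0833.
D_1 = 5.5451
D_2 = 7.0201
D_3 = 8.8874
D_4 = 11.2515
D_5 = 14.2444
Terminal value at t=5: TV = D_6/(r−g) = 14.6147/(0.0833−0.026) = 255.0559
P₀ = 5.5451/(1+0.0833)^1 + 7.0201/(1+0.0833)^2 + 8.8874/(1+0.0833)^3 + 11.2515/(1+0.0833)^4 + 14.2444/(1+0.0833)^5 + 255.0559/(1+0.0833)^5 = 206.7679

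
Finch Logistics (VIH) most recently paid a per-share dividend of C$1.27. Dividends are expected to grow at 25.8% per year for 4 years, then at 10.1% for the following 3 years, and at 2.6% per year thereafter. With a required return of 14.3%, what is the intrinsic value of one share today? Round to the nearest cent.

C$26.29

Three-stage DDM. Project D₁…D_7; terminal Gordon value at t=7 with g = 0.026; discount at r = 0.143.
D_1 = 1.5977
D_2 = 2.0099
D_3 = 2.5284
D_4 = 3.1807
D_5 = 3.5020
D_6 = 3.8557
D_7 = 4.2451
TV_7 = 4.3555/(0.143−0.026) = 37.2263
P₀ = Σ Dₜ/(1+r)ᵗ + TV_7/(1+r)^7 = 26.2885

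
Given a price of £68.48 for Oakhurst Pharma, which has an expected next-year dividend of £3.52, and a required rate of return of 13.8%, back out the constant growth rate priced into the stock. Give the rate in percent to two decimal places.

8.66%

From P₀ = D₁/(r − g), the implied growth is g = r − D₁/P₀.
g = 0.138 − 3.52/68.48 = 0.138 − 0.05140 = 0.08660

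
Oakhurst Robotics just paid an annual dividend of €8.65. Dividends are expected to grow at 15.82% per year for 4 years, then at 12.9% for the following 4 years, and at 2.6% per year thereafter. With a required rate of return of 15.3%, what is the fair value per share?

Three-stage DDM. Project D₁…D_8; terminal Gordon value at t=8 with g = 0.026; discount at r = 0.153.
D_1 = 10.0184
D_2 = 11.6033
D_3 = 13.4390
D_4 = 15.5650
D_5 = 17.5729
D_6 = 19.8398
D_7 = 22.3992
D_8 = 25.2887
TV_8 = 25.9462/(0.153−0.026) = 204.3007
P₀ = Σ Dₜ/(1+r)ᵗ + TV_8/(1+r)^8 = 133.8335

€133.83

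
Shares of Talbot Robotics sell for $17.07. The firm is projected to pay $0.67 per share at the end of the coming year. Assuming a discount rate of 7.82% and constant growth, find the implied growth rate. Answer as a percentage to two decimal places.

3.89%

From P₀ = D₁/(r − g), the implied growth is g = r − D₁/P₀.
g = 0.0782 − 0.67/17.07 = 0.0782 − 0.03925 = 0.03895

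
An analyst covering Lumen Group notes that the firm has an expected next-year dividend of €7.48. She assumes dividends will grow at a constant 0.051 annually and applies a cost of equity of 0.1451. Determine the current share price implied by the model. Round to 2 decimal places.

€79.49

Gordon growth model: P₀ = D₁/(r − g), with D₁ = 7.48 given directly.
P₀ = 7.4800 / (0.1451 − 0.051) = 7.4800 / 0.0941 = 79.4899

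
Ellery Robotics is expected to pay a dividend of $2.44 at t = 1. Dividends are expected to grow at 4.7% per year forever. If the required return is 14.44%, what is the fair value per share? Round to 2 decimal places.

Gordon growth model: P₀ = D₁/(r − g), with D₁ = 2.44 given directly.
P₀ = 2.4400 / (0.1444 − 0.047) = 2.4400 / 0.0974 = 25.0513

$25.05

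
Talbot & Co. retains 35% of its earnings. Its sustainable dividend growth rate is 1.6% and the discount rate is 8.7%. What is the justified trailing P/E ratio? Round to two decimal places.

9.30

Payout ratio b = 1 − 0.35 = 0.65.
Justified trailing P/E = b(1+g)/(r−g) = 0.65×(1+0.016)/(0.087−0.016) = 9.3014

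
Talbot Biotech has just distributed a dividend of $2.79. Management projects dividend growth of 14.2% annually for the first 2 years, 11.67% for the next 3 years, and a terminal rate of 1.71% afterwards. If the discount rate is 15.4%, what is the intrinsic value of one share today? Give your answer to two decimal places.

Three-stage DDM. Project D₁…D_5; terminal Gordon value at t=5 with g = 0.0171; discount at r = 0.154.
D_1 = 3.1862
D_2 = 3.6386
D_3 = 4.0632
D_4 = 4.5374
D_5 = 5.0669
TV_5 = 5.1536/(0.154−0.0171) = 37.6449
P₀ = Σ Dₜ/(1+r)ᵗ + TV_5/(1+r)^5 = 31.5656

$31.57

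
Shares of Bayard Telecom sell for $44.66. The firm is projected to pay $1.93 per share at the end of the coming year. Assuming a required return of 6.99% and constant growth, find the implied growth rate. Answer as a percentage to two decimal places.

From P₀ = D₁/(r − g), the implied growth is g = r − D₁/P₀.
g = 0.0699 − 1.93/44.66 = 0.0699 − 0.04322 = 0.02668

2.67%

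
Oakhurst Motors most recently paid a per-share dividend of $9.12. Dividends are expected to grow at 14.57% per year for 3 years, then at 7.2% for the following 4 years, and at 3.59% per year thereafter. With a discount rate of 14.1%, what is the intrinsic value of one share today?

Three-stage DDM. Project D₁…D_7; terminal Gordon value at t=7 with g = 0.0359; discount at r = 0.141.
D_1 = 10.4488
D_2 = 11.9712
D_3 = 13.7154
D_4 = 14.7029
D_5 = 15.7615
D_6 = 16.8963
D_7 = 18.1128
TV_7 = 18.7631/(0.141−0.0359) = 178.5261
P₀ = Σ Dₜ/(1+r)ᵗ + TV_7/(1+r)^7 = 130.1718

$130.17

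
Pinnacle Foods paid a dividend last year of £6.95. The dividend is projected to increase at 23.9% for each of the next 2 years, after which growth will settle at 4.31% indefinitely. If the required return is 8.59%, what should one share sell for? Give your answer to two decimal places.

£237.49

Two-stage DDM. Project D₁…D_2 at 0.239, terminal growth 0.0431, discount at r = 0.0859.
D_1 = 8.6110
D_2 = 10.6691
Terminal value at t=2: TV = D_3/(r−g) = 11.1289/(0.0859−0.0431) = 260.0217
P₀ = 8.6110/(1+0.0859)^1 + 10.6691/(1+0.0859)^2 + 260.0217/(1+0.0859)^2 = 237.4886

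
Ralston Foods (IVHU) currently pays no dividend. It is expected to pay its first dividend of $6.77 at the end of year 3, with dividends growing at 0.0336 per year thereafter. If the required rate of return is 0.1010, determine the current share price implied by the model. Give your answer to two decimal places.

$82.86

Deferred-dividend DDM. At t=2 the remaining stream is a growing perpetuity with first payment D_3 = 6.77.
V_2 = D_3/(r−g) = 6.77/(0.101−0.0336) = 100.4451
P₀ = V_2/(1+r)^2 = 100.4451/(1+0.101)^2 = 82.8618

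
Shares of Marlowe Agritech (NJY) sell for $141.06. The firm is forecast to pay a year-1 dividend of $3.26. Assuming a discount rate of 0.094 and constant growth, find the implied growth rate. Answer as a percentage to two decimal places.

From P₀ = D₁/(r − g), the implied growth is g = r − D₁/P₀.
g = 0.094 − 3.26/141.06 = 0.094 − 0.02311 = 0.07089

7.09%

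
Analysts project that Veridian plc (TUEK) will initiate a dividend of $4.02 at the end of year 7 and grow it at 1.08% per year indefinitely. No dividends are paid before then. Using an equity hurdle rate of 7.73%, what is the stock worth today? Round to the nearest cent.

$38.67

Deferred-dividend DDM. At t=6 the remaining stream is a growing perpetuity with first payment D_7 = 4.02.
V_6 = D_7/(r−g) = 4.02/(0.0773−0.0108) = 60.4511
P₀ = V_6/(1+r)^6 = 60.4511/(1+0.0773)^6 = 38.6709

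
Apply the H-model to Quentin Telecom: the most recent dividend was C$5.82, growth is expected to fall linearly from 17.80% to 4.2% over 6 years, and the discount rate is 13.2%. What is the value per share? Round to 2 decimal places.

H-model: P₀ = D₀[(1+g_L) + H(g_S−g_L)]/(r−g_L), with H = 6/2 = 3.
P₀ = 5.82 × [(1+0.042) + 3×(0.178−0.042)] / (0.132−0.042)
   = 5.82 × 1.4500 / 0.09 = 93.7667

C$93.77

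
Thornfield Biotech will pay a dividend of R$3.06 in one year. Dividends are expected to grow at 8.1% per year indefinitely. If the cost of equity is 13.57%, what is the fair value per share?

Gordon growth model: P₀ = D₁/(r − g), with D₁ = 3.06 given directly.
P₀ = 3.0600 / (0.1357 − 0.081) = 3.0600 / 0.0547 = 55.9415

R$55.94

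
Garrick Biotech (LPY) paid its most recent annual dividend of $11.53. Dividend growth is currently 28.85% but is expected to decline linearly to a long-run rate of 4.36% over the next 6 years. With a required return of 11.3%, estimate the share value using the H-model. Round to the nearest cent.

$295.44

H-model: P₀ = D₀[(1+g_L) + H(g_S−g_L)]/(r−g_L), with H = 6/2 = 3.
P₀ = 11.53 × [(1+0.0436) + 3×(0.2885−0.0436)] / (0.113−0.0436)
   = 11.53 × 1.7783 / 0.0694 = 295.4438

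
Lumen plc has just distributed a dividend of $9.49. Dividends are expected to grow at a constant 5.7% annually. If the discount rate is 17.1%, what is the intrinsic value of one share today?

$87.99

Gordon growth model: P₀ = D₁/(r − g). D₁ = 9.49 × (1 + 0.057) = 10.0309.
P₀ = 10.0309 / (0.171 − 0.057) = 10.0309 / 0.114 = 87.9906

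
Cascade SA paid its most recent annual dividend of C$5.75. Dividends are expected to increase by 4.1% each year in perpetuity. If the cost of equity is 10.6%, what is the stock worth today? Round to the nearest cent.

Gordon growth model: P₀ = D₁/(r − g). D₁ = 5.75 × (1 + 0.041) = 5.9857.
P₀ = 5.9857 / (0.106 − 0.041) = 5.9857 / 0.065 = 92.0885

C$92.09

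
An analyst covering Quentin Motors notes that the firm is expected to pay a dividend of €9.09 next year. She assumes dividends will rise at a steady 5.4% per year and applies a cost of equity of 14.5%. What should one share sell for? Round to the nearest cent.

€99.89

Gordon growth model: P₀ = D₁/(r − g), with D₁ = 9.09 given directly.
P₀ = 9.0900 / (0.145 − 0.054) = 9.0900 / 0.091 = 99.8901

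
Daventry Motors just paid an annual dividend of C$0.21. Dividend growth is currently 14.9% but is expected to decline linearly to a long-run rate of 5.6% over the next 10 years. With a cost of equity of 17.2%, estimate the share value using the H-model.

H-model: P₀ = D₀[(1+g_L) + H(g_S−g_L)]/(r−g_L), with H = 10/2 = 5.
P₀ = 0.21 × [(1+0.056) + 5×(0.149−0.056)] / (0.172−0.056)
   = 0.21 × 1.5210 / 0.116 = 2.7535

C$2.75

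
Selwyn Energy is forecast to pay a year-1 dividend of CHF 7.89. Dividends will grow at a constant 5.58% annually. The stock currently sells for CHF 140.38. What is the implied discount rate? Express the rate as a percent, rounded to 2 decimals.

Rearranging the constant-growth DDM: r = D₁/P₀ + g.
r = 7.8900 / 140.38 + 0.0558 = 0.05620 + 0.0558 = 0.11200

11.20%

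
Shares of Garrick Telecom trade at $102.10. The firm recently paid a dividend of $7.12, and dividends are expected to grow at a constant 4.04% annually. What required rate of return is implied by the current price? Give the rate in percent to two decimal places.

11.30%

Rearranging the constant-growth DDM: r = D₁/P₀ + g.
D₁ = 7.12 × (1 + 0.0404) = 7.4076.
r = 7.4076 / 102.10 + 0.0404 = 0.07255 + 0.0404 = 0.11295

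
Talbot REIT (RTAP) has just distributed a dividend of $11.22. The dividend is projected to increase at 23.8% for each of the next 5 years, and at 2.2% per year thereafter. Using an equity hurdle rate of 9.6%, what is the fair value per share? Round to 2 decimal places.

Two-stage DDM. Project D₁…D_5 at 0.238, terminal growth 0.022, discount at r = 0.096.
D_1 = 13.8904
D_2 = 17.1963
D_3 = 21.2890
D_4 = 26.3558
D_5 = 32.6284
Terminal value at t=5: TV = D_6/(r−g) = 33.3462/(0.096−0.022) = 450.6250
P₀ = 13.8904/(1+0.096)^1 + 17.1963/(1+0.096)^2 + 21.2890/(1+0.096)^3 + 26.3558/(1+0.096)^4 + 32.6284/(1+0.096)^5 + 450.6250/(1+0.096)^5 = 367.0035

$367.00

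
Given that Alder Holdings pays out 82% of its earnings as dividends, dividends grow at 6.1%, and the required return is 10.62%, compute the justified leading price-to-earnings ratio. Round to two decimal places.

18.14

Justified leading P/E = b/(r−g) = 0.82/(0.1062−0.061) = 18.1416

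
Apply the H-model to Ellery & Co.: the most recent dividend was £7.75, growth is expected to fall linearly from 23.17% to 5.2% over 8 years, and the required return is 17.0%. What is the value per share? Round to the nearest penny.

H-model: P₀ = D₀[(1+g_L) + H(g_S−g_L)]/(r−g_L), with H = 8/2 = 4.
P₀ = 7.75 × [(1+0.052) + 4×(0.2317−0.052)] / (0.17−0.052)
   = 7.75 × 1.7708 / 0.118 = 116.3025

£116.30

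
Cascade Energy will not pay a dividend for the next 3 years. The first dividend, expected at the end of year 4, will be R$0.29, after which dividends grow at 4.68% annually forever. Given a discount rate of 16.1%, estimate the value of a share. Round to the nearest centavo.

Deferred-dividend DDM. At t=3 the remaining stream is a growing perpetuity with first payment D_4 = 0.29.
V_3 = D_4/(r−g) = 0.29/(0.161−0.0468) = 2.5394
P₀ = V_3/(1+r)^3 = 2.5394/(1+0.161)^3 = 1.6227

R$1.62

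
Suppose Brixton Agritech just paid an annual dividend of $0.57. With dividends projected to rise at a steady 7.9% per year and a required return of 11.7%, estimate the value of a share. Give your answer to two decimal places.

$16.19

Gordon growth model: P₀ = D₁/(r − g). D₁ = 0.57 × (1 + 0.079) = 0.6150.
P₀ = 0.6150 / (0.117 − 0.079) = 0.6150 / 0.038 = 16.1850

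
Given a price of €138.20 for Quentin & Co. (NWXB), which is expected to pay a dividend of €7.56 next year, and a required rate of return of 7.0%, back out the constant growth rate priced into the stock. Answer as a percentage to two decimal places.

1.53%

From P₀ = D₁/(r − g), the implied growth is g = r − D₁/P₀.
g = 0.07 − 7.56/138.20 = 0.07 − 0.05470 = 0.01530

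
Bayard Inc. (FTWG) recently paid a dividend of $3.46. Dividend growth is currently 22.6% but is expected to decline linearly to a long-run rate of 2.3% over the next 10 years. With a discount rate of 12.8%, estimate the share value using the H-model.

$67.16

H-model: P₀ = D₀[(1+g_L) + H(g_S−g_L)]/(r−g_L), with H = 10/2 = 5.
P₀ = 3.46 × [(1+0.023) + 5×(0.226−0.023)] / (0.128−0.023)
   = 3.46 × 2.0380 / 0.105 = 67.1570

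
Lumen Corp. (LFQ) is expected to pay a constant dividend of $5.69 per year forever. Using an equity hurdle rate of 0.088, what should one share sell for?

$64.66

Zero-growth DDM (perpetuity): P₀ = D/r = 5.69 / 0.088 = 64.6591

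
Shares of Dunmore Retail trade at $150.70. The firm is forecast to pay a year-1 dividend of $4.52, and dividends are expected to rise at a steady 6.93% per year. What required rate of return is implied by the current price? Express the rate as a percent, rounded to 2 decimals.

9.93%

Rearranging the constant-growth DDM: r = D₁/P₀ + g.
r = 4.5200 / 150.70 + 0.0693 = 0.02999 + 0.0693 = 0.09929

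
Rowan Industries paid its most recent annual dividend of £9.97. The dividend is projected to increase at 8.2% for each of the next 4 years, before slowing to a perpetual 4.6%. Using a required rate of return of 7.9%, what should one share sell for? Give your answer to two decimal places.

£359.71

Two-stage DDM. Project D₁…D_4 at 0.082, terminal growth 0.046, discount at r = 0.079.
D_1 = 10.7875
D_2 = 11.6721
D_3 = 12.6292
D_4 = 13.6648
Terminal value at t=4: TV = D_5/(r−g) = 14.2934/(0.079−0.046) = 433.1337
P₀ = 10.7875/(1+0.079)^1 + 11.6721/(1+0.079)^2 + 12.6292/(1+0.079)^3 + 13.6648/(1+0.079)^4 + 433.1337/(1+0.079)^4 = 359.7060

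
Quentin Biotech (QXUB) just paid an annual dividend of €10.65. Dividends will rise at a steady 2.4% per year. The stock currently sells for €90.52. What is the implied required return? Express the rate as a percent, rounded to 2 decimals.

14.45%

Rearranging the constant-growth DDM: r = D₁/P₀ + g.
D₁ = 10.65 × (1 + 0.024) = 10.9056.
r = 10.9056 / 90.52 + 0.024 = 0.12048 + 0.024 = 0.14448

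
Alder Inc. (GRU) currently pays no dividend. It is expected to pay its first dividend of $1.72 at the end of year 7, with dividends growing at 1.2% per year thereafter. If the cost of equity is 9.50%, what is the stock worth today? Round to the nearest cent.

Deferred-dividend DDM. At t=6 the remaining stream is a growing perpetuity with first payment D_7 = 1.72.
V_6 = D_7/(r−g) = 1.72/(0.095−0.012) = 20.7229
P₀ = V_6/(1+r)^6 = 20.7229/(1+0.095)^6 = 12.0217

$12.02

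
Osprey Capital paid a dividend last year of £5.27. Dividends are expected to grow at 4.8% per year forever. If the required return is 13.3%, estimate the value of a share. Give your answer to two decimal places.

Gordon growth model: P₀ = D₁/(r − g). D₁ = 5.27 × (1 + 0.048) = 5.5230.
P₀ = 5.5230 / (0.133 − 0.048) = 5.5230 / 0.085 = 64.9760

£64.98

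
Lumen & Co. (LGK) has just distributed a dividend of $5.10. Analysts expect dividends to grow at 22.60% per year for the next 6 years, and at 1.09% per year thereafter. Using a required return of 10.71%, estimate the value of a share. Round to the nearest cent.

$143.24

Two-stage DDM. Project D₁…D_6 at 0.226, terminal growth 0.0109, discount at r = 0.1071.
D_1 = 6.2526
D_2 = 7.6657
D_3 = 9.3981
D_4 = 11.5221
D_5 = 14.1261
D_6 = 17.3186
Terminal value at t=6: TV = D_7/(r−g) = 17.5074/(0.1071−0.0109) = 181.9894
P₀ = 6.2526/(1+0.1071)^1 + 7.6657/(1+0.1071)^2 + 9.3981/(1+0.1071)^3 + 11.5221/(1+0.1071)^4 + 14.1261/(1+0.1071)^5 + 17.3186/(1+0.1071)^6 + 181.9894/(1+0.1071)^6 = 143.2353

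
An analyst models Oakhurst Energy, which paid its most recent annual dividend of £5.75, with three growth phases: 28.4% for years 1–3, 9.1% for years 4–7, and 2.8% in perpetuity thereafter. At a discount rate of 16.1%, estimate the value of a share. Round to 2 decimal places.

Three-stage DDM. Project D₁…D_7; terminal Gordon value at t=7 with g = 0.028; discount at r = 0.161.
D_1 = 7.3830
D_2 = 9.4798
D_3 = 12.1720
D_4 = 13.2797
D_5 = 14.4881
D_6 = 15.8066
D_7 = 17.2449
TV_7 = 17.7278/(0.161−0.028) = 133.2918
P₀ = Σ Dₜ/(1+r)ᵗ + TV_7/(1+r)^7 = 94.7456

£94.75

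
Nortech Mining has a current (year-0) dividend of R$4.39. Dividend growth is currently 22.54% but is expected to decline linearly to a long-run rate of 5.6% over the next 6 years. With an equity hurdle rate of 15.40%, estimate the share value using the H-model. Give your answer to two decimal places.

H-model: P₀ = D₀[(1+g_L) + H(g_S−g_L)]/(r−g_L), with H = 6/2 = 3.
P₀ = 4.39 × [(1+0.056) + 3×(0.2254−0.056)] / (0.154−0.056)
   = 4.39 × 1.5642 / 0.098 = 70.0698

R$70.07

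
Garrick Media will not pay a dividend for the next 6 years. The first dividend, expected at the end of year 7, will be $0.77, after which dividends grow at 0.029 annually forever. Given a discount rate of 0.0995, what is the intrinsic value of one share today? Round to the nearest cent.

$6.18

Deferred-dividend DDM. At t=6 the remaining stream is a growing perpetuity with first payment D_7 = 0.77.
V_6 = D_7/(r−g) = 0.77/(0.0995−0.029) = 10.9220
P₀ = V_6/(1+r)^6 = 10.9220/(1+0.0995)^6 = 6.1820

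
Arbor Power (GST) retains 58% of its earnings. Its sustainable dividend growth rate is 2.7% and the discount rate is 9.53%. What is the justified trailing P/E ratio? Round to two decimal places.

6.32

Payout ratio b = 1 − 0.58 = 0.42.
Justified trailing P/E = b(1+g)/(r−g) = 0.42×(1+0.027)/(0.0953−0.027) = 6.3154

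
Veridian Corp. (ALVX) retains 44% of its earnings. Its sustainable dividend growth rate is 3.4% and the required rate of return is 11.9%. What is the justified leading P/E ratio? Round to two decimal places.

Payout ratio b = 1 − 0.44 = 0.56.
Justified leading P/E = b/(r−g) = 0.56/(0.119−0.034) = 6.5882

6.59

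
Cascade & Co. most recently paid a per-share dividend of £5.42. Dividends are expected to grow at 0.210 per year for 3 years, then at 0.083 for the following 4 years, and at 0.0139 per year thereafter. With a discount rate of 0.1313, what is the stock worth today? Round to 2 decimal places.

Three-stage DDM. Project D₁…D_7; terminal Gordon value at t=7 with g = 0.0139; discount at r = 0.1313.
D_1 = 6.5582
D_2 = 7.9354
D_3 = 9.6019
D_4 = 10.3988
D_5 = 11.2619
D_6 = 12.1967
D_7 = 13.2090
TV_7 = 13.3926/(0.1313−0.0139) = 114.0765
P₀ = Σ Dₜ/(1+r)ᵗ + TV_7/(1+r)^7 = 90.5434

£90.54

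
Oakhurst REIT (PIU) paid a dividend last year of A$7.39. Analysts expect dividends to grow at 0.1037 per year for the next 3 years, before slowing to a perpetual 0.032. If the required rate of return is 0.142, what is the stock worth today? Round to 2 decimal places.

A$83.30

Two-stage DDM. Project D₁…D_3 at 0.1037, terminal growth 0.032, discount at r = 0.142.
D_1 = 8.1563
D_2 = 9.0022
D_3 = 9.9357
Terminal value at t=3: TV = D_4/(r−g) = 10.2536/(0.142−0.032) = 93.2147
P₀ = 8.1563/(1+0.142)^1 + 9.0022/(1+0.142)^2 + 9.9357/(1+0.142)^3 + 93.2147/(1+0.142)^3 = 83.3032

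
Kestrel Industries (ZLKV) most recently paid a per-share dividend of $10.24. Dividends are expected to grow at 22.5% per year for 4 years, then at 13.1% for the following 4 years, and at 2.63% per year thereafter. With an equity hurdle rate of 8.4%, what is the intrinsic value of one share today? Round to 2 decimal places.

$482.50

Three-stage DDM. Project D₁…D_8; terminal Gordon value at t=8 with g = 0.0263; discount at r = 0.084.
D_1 = 12.5440
D_2 = 15.3664
D_3 = 18.8238
D_4 = 23.0592
D_5 = 26.0800
D_6 = 29.4964
D_7 = 33.3605
D_8 = 37.7307
TV_8 = 38.7230/(0.084−0.0263) = 671.1093
P₀ = Σ Dₜ/(1+r)ᵗ + TV_8/(1+r)^8 = 482.5043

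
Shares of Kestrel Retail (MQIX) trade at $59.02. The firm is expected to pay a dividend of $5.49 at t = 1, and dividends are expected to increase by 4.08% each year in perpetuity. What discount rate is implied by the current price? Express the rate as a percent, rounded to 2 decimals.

Rearranging the constant-growth DDM: r = D₁/P₀ + g.
r = 5.4900 / 59.02 + 0.0408 = 0.09302 + 0.0408 = 0.13382

13.38%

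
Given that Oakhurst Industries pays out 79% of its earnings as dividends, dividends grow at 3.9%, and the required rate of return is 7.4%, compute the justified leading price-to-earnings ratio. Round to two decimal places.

Justified leading P/E = b/(r−g) = 0.79/(0.074−0.039) = 22.5714

22.57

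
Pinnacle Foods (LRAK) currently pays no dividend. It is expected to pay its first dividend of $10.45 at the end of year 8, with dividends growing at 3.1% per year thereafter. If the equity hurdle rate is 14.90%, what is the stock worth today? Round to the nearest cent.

$33.50

Deferred-dividend DDM. At t=7 the remaining stream is a growing perpetuity with first payment D_8 = 10.45.
V_7 = D_8/(r−g) = 10.45/(0.149−0.031) = 88.5593
P₀ = V_7/(1+r)^7 = 88.5593/(1+0.149)^7 = 33.4961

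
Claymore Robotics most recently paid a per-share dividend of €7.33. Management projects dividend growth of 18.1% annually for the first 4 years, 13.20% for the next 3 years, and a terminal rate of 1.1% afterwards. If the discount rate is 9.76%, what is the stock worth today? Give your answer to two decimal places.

Three-stage DDM. Project D₁…D_7; terminal Gordon value at t=7 with g = 0.011; discount at r = 0.0976.
D_1 = 8.6567
D_2 = 10.2236
D_3 = 12.0741
D_4 = 14.2595
D_5 = 16.1417
D_6 = 18.2724
D_7 = 20.6844
TV_7 = 20.9119/(0.0976−0.011) = 241.4772
P₀ = Σ Dₜ/(1+r)ᵗ + TV_7/(1+r)^7 = 192.5154

€192.52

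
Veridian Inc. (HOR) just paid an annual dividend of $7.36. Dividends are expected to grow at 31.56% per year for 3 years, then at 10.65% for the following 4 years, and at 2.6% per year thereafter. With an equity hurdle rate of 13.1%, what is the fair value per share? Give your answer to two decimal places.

$177.68

Three-stage DDM. Project D₁…D_7; terminal Gordon value at t=7 with g = 0.026; discount at r = 0.131.
D_1 = 9.6828
D_2 = 12.7387
D_3 = 16.7591
D_4 = 18.5439
D_5 = 20.5188
D_6 = 22.7041
D_7 = 25.1221
TV_7 = 25.7752/(0.131−0.026) = 245.4783
P₀ = Σ Dₜ/(1+r)ᵗ + TV_7/(1+r)^7 = 177.6838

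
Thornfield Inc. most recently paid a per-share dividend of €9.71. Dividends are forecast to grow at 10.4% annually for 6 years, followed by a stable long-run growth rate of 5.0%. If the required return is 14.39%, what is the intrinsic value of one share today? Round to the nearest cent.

Two-stage DDM. Project D₁…D_6 at 0.104, terminal growth 0.05, discount at r = 0.1439.
D_1 = 10.7198
D_2 = 11.8347
D_3 = 13.0655
D_4 = 14.4243
D_5 = 15.9245
D_6 = 17.5806
Terminal value at t=6: TV = D_7/(r−g) = 18.4596/(0.1439−0.05) = 196.5882
P₀ = 10.7198/(1+0.1439)^1 + 11.8347/(1+0.1439)^2 + 13.0655/(1+0.1439)^3 + 14.4243/(1+0.1439)^4 + 15.9245/(1+0.1439)^5 + 17.5806/(1+0.1439)^6 + 196.5882/(1+0.1439)^6 = 139.2932

€139.29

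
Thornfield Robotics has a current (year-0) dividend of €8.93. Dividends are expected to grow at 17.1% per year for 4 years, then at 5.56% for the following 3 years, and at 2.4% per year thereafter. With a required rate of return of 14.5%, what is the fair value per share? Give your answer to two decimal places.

Three-stage DDM. Project D₁…D_7; terminal Gordon value at t=7 with g = 0.024; discount at r = 0.145.
D_1 = 10.4570
D_2 = 12.2452
D_3 = 14.3391
D_4 = 16.7911
D_5 = 17.7247
D_6 = 18.7102
D_7 = 19.7505
TV_7 = 20.2245/(0.145−0.024) = 167.1444
P₀ = Σ Dₜ/(1+r)ᵗ + TV_7/(1+r)^7 = 127.5407

€127.54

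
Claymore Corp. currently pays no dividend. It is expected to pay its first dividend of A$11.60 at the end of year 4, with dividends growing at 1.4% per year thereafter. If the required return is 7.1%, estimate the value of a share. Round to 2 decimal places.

A$165.66

Deferred-dividend DDM. At t=3 the remaining stream is a growing perpetuity with first payment D_4 = 11.60.
V_3 = D_4/(r−g) = 11.60/(0.071−0.014) = 203.5088
P₀ = V_3/(1+r)^3 = 203.5088/(1+0.071)^3 = 165.6589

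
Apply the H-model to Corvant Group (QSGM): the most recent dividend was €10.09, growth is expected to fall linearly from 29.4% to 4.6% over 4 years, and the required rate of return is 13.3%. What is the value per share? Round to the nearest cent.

H-model: P₀ = D₀[(1+g_L) + H(g_S−g_L)]/(r−g_L), with H = 4/2 = 2.
P₀ = 10.09 × [(1+0.046) + 2×(0.294−0.046)] / (0.133−0.046)
   = 10.09 × 1.5420 / 0.087 = 178.8366

€178.84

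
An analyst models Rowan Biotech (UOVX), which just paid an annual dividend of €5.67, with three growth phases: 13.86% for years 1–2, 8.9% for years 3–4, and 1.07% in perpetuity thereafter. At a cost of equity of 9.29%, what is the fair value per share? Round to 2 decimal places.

Three-stage DDM. Project D₁…D_4; terminal Gordon value at t=4 with g = 0.0107; discount at r = 0.0929.
D_1 = 6.4559
D_2 = 7.3506
D_3 = 8.0049
D_4 = 8.7173
TV_4 = 8.8106/(0.0929−0.0107) = 107.1844
P₀ = Σ Dₜ/(1+r)ᵗ + TV_4/(1+r)^4 = 99.4330

€99.43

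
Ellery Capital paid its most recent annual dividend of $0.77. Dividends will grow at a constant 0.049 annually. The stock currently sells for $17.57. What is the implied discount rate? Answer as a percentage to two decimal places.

Rearranging the constant-growth DDM: r = D₁/P₀ + g.
D₁ = 0.77 × (1 + 0.049) = 0.8077.
r = 0.8077 / 17.57 + 0.049 = 0.04597 + 0.049 = 0.09497

9.50%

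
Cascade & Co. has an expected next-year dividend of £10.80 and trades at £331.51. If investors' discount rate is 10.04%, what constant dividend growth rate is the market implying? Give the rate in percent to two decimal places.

6.78%

From P₀ = D₁/(r − g), the implied growth is g = r − D₁/P₀.
g = 0.1004 − 10.80/331.51 = 0.1004 − 0.03258 = 0.06782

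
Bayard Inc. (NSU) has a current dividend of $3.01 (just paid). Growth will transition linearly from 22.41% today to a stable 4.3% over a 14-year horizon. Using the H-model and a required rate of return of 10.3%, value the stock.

H-model: P₀ = D₀[(1+g_L) + H(g_S−g_L)]/(r−g_L), with H = 14/2 = 7.
P₀ = 3.01 × [(1+0.043) + 7×(0.2241−0.043)] / (0.103−0.043)
   = 3.01 × 2.3107 / 0.06 = 115.9201

$115.92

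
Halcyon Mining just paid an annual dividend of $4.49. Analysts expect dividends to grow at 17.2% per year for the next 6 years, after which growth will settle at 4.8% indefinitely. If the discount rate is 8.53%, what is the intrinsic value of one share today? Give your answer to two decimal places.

Two-stage DDM. Project D₁…D_6 at 0.172, terminal growth 0.048, discount at r = 0.0853.
D_1 = 5.2623
D_2 = 6.1674
D_3 = 7.2282
D_4 = 8.4714
D_5 = 9.9285
D_6 = 11.6362
Terminal value at t=6: TV = D_7/(r−g) = 12.1948/(0.0853−0.048) = 326.9373
P₀ = 5.2623/(1+0.0853)^1 + 6.1674/(1+0.0853)^2 + 7.2282/(1+0.0853)^3 + 8.4714/(1+0.0853)^4 + 9.9285/(1+0.0853)^5 + 11.6362/(1+0.0853)^6 + 326.9373/(1+0.0853)^6 = 235.6219

$235.62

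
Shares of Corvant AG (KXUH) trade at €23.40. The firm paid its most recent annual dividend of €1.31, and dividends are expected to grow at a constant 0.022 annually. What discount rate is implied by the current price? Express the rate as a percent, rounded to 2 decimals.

Rearranging the constant-growth DDM: r = D₁/P₀ + g.
D₁ = 1.31 × (1 + 0.022) = 1.3388.
r = 1.3388 / 23.40 + 0.022 = 0.05721 + 0.022 = 0.07921

7.92%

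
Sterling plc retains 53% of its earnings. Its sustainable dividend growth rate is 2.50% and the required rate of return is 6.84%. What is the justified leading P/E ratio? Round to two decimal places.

10.83

Payout ratio b = 1 − 0.53 = 0.47.
Justified leading P/E = b/(r−g) = 0.47/(0.0684−0.025) = 10.8295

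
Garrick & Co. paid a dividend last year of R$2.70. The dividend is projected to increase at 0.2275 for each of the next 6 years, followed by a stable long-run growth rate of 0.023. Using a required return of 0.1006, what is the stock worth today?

Two-stage DDM. Project D₁…D_6 at 0.2275, terminal growth 0.023, discount at r = 0.1006.
D_1 = 3.3143
D_2 = 4.0682
D_3 = 4.9938
D_4 = 6.1298
D_5 = 7.5244
D_6 = 9.2362
Terminal value at t=6: TV = D_7/(r−g) = 9.4486/(0.1006−0.023) = 121.7606
P₀ = 3.3143/(1+0.1006)^1 + 4.0682/(1+0.1006)^2 + 4.9938/(1+0.1006)^3 + 6.1298/(1+0.1006)^4 + 7.5244/(1+0.1006)^5 + 9.2362/(1+0.1006)^6 + 121.7606/(1+0.1006)^6 = 92.6553

R$92.66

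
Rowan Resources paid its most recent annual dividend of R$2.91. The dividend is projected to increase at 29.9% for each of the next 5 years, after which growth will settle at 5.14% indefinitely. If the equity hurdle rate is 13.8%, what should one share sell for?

R$90.49

Two-stage DDM. Project D₁…D_5 at 0.299, terminal growth 0.0514, discount at r = 0.138.
D_1 = 3.7801
D_2 = 4.9103
D_3 = 6.3785
D_4 = 8.2857
D_5 = 10.7631
Terminal value at t=5: TV = D_6/(r−g) = 11.3164/(0.138−0.0514) = 130.6739
P₀ = 3.7801/(1+0.138)^1 + 4.9103/(1+0.138)^2 + 6.3785/(1+0.138)^3 + 8.2857/(1+0.138)^4 + 10.7631/(1+0.138)^5 + 130.6739/(1+0.138)^5 = 90.4875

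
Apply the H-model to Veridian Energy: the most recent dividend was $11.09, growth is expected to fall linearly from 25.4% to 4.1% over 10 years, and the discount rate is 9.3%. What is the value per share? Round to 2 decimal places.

$449.14

H-model: P₀ = D₀[(1+g_L) + H(g_S−g_L)]/(r−g_L), with H = 10/2 = 5.
P₀ = 11.09 × [(1+0.041) + 5×(0.254−0.041)] / (0.093−0.041)
   = 11.09 × 2.1060 / 0.052 = 449.1450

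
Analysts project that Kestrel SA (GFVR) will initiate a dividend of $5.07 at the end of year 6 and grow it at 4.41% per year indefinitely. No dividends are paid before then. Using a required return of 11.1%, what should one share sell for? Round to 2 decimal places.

Deferred-dividend DDM. At t=5 the remaining stream is a growing perpetuity with first payment D_6 = 5.07.
V_5 = D_6/(r−g) = 5.07/(0.111−0.0441) = 75.7848
P₀ = V_5/(1+r)^5 = 75.7848/(1+0.111)^5 = 44.7725

$44.77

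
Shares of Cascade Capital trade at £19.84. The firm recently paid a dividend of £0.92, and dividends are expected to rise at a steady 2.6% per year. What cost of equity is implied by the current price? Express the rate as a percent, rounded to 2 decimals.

7.36%

Rearranging the constant-growth DDM: r = D₁/P₀ + g.
D₁ = 0.92 × (1 + 0.026) = 0.9439.
r = 0.9439 / 19.84 + 0.026 = 0.04758 + 0.026 = 0.07358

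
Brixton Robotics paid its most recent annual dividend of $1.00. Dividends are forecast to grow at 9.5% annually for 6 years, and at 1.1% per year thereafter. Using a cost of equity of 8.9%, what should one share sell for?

$19.51

Two-stage DDM. Project D₁…D_6 at 0.095, terminal growth 0.011, discount at r = 0.089.
D_1 = 1.0950
D_2 = 1.1990
D_3 = 1.3129
D_4 = 1.4377
D_5 = 1.5742
D_6 = 1.7238
Terminal value at t=6: TV = D_7/(r−g) = 1.7428/(0.089−0.011) = 22.3430
P₀ = 1.0950/(1+0.089)^1 + 1.1990/(1+0.089)^2 + 1.3129/(1+0.089)^3 + 1.4377/(1+0.089)^4 + 1.5742/(1+0.089)^5 + 1.7238/(1+0.089)^6 + 22.3430/(1+0.089)^6 = 19.5127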